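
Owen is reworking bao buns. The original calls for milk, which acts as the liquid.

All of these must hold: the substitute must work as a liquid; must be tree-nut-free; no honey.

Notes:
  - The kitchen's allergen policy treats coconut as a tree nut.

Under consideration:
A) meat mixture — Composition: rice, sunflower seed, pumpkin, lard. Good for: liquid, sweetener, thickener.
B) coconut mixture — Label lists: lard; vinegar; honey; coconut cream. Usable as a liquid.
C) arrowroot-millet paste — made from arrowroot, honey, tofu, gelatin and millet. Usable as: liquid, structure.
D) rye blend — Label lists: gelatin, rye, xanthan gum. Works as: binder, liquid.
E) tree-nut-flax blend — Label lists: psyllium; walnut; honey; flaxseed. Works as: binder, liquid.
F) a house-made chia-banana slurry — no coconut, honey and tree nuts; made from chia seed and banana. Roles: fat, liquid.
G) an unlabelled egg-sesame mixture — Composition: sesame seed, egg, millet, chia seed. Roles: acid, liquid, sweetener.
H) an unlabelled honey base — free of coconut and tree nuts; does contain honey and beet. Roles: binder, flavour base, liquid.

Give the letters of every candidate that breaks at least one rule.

B, C, E, H

A: no honey, tree-nut-free — keep
B: has coconut cream, so not tree-nut-free; has honey, so not honey-free — no
C: has honey, so not honey-free — out
D: tree-nut-free, no honey — valid
E: has walnut, so not tree-nut-free; has honey, so not honey-free — reject
F: works as a liquid, no honey, tree-nut-free — valid
G: nothing on the exclusion list — valid
H: has honey, so not honey-free — reject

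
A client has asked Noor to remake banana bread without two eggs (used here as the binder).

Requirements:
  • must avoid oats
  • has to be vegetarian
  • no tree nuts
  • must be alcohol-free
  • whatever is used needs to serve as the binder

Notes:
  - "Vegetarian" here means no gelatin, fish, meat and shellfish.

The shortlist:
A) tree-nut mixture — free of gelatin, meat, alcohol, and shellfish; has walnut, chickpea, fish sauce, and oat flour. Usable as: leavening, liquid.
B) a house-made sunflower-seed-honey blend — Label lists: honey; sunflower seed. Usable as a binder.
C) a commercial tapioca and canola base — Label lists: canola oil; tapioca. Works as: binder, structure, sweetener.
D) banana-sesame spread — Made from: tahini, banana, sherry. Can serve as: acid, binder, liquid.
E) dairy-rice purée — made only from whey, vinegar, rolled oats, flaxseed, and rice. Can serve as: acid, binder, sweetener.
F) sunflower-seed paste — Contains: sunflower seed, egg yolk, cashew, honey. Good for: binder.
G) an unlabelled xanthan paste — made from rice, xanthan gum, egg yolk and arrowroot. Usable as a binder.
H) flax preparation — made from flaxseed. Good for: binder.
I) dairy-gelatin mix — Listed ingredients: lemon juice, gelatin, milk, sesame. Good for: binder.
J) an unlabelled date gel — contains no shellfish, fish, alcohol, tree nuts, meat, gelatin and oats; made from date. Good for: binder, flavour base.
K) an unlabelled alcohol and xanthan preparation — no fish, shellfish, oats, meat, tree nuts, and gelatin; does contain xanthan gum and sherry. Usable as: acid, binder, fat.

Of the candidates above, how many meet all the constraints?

A: not usable as a binder; has fish sauce, so not vegetarian (and 2 more) — out
B: nothing on the exclusion list — valid
C: all constraints satisfied — valid
D: has sherry, so not alcohol-free — out
E: has rolled oats, so not oat-free — reject
F: has cashew, so not tree-nut-free — out
G: works as a binder, vegetarian, no tree nuts — keep
H: all constraints satisfied — OK
I: has gelatin, so not vegetarian — reject
J: works as a binder, no tree nuts, vegetarian — valid
K: has sherry, so not alcohol-free — out

5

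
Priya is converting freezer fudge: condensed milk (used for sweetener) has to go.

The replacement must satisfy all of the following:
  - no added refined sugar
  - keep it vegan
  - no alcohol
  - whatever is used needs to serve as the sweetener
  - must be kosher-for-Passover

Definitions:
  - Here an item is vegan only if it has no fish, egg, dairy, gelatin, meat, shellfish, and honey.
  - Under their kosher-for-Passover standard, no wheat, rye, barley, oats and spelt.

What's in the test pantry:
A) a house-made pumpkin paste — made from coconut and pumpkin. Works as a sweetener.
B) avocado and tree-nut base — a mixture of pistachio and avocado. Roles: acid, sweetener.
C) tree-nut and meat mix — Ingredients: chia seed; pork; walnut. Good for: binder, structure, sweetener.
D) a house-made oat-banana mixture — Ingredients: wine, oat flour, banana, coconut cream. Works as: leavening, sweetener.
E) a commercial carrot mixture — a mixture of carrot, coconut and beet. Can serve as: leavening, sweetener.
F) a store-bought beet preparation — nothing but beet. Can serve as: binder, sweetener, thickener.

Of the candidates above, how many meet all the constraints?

4

A: vegan, no alcohol — keep
B: only pistachio and avocado; none excluded — valid
C: has pork, so not vegan — reject
D: has oat flour, so not kosher-for-Passover; has wine, so not alcohol-free — reject
E: only coconut, carrot and beet; none excluded — valid
F: all constraints satisfied — keep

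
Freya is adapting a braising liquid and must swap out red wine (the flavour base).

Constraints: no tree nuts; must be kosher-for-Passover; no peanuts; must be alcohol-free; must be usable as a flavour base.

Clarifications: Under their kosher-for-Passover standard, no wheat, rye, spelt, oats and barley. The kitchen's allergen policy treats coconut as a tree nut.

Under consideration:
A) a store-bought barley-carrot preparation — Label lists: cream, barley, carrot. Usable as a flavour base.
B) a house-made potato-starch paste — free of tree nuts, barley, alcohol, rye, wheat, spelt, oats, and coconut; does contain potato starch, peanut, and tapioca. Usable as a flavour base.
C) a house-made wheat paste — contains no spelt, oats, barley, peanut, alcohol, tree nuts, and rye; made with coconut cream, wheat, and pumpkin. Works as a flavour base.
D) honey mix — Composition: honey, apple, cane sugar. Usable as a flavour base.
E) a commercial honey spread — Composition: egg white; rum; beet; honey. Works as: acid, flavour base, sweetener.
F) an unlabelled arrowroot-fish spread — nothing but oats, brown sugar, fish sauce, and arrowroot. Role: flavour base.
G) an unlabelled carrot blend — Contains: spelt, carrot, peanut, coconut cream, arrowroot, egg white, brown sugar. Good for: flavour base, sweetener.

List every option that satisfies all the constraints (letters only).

D

A: has barley, so not kosher-for-Passover — no
B: has peanut, so not peanut-free — out
C: has wheat, so not kosher-for-Passover; has coconut cream, so not tree-nut-free — reject
D: only honey, cane sugar, and apple; none excluded — valid
E: has rum, so not alcohol-free — reject
F: has oats, so not kosher-for-Passover — out
G: has spelt, so not kosher-for-Passover; has peanut, so not peanut-free (and 1 more) — out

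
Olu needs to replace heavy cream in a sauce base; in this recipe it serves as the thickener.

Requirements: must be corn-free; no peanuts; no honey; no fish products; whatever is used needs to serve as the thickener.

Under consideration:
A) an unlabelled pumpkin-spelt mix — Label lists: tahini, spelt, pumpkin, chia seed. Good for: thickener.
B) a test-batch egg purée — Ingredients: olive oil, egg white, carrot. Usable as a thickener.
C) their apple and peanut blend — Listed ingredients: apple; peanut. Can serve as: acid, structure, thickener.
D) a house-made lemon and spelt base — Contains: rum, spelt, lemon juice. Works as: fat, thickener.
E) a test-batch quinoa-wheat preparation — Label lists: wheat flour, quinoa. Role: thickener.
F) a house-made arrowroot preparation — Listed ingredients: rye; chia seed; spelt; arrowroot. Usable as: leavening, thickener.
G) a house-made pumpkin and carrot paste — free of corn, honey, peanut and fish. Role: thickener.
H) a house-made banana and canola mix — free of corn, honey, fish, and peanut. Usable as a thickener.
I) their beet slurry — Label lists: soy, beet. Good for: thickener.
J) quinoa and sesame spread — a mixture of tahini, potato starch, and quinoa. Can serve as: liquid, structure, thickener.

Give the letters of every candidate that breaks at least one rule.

C

A: works as a thickener, no fish, no corn — valid
B: nothing on the exclusion list — OK
C: has peanut, so not peanut-free — no
D: all constraints satisfied — OK
E: all constraints satisfied — keep
F: works as a thickener, no peanut, no corn — keep
G: no corn, no fish — valid
H: all constraints satisfied — OK
I: only soy and beet; none excluded — OK
J: works as a thickener, no corn, no peanut — keep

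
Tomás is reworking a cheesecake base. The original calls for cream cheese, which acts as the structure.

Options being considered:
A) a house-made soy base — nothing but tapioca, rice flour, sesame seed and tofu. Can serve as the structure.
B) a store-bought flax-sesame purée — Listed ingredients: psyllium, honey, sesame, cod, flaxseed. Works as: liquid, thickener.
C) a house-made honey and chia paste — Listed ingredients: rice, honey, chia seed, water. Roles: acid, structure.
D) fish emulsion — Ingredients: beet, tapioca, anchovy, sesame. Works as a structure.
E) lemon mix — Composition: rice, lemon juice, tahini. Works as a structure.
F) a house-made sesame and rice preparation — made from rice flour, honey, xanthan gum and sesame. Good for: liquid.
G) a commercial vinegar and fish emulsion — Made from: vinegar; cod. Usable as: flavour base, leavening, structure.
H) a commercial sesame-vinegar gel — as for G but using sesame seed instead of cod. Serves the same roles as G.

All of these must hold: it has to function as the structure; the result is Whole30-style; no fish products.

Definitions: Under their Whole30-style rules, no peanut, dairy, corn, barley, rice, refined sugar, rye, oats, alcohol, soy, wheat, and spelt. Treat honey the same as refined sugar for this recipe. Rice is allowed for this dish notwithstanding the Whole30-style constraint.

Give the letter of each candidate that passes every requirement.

E, H

A: has tofu, so not Whole30-style — no
B: not usable as a structure; has honey, so not Whole30-style (and 1 more) — no
C: has honey, so not Whole30-style — out
D: has anchovy, so not fish-free — out
E: rice is permitted under the Whole30-style carve-out; nothing else excluded — OK
F: not usable as a structure; has honey, so not Whole30-style — no
G: has cod, so not fish-free — out
H: only sesame seed and vinegar; none excluded — valid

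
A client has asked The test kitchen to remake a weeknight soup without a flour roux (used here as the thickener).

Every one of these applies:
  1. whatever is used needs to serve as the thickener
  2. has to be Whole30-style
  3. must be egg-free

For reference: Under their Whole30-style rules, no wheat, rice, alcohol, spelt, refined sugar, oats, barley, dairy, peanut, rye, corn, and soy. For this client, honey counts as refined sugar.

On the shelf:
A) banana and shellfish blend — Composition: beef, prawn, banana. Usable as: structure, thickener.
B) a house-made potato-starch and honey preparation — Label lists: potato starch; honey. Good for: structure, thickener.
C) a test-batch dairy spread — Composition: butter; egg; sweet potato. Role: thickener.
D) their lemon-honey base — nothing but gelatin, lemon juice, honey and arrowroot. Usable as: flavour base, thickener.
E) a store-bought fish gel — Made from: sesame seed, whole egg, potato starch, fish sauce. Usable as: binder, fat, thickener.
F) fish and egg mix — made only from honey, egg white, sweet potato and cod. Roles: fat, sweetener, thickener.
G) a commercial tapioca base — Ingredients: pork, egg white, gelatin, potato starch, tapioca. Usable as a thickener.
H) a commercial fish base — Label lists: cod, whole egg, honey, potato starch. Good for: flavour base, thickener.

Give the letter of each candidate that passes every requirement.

A

A: nothing on the exclusion list — valid
B: has honey, so not Whole30-style — no
C: has butter, so not Whole30-style; has egg, so not egg-free — reject
D: has honey, so not Whole30-style — no
E: has whole egg, so not egg-free — no
F: has honey, so not Whole30-style; has egg white, so not egg-free — reject
G: has egg white, so not egg-free — out
H: has honey, so not Whole30-style; has whole egg, so not egg-free — reject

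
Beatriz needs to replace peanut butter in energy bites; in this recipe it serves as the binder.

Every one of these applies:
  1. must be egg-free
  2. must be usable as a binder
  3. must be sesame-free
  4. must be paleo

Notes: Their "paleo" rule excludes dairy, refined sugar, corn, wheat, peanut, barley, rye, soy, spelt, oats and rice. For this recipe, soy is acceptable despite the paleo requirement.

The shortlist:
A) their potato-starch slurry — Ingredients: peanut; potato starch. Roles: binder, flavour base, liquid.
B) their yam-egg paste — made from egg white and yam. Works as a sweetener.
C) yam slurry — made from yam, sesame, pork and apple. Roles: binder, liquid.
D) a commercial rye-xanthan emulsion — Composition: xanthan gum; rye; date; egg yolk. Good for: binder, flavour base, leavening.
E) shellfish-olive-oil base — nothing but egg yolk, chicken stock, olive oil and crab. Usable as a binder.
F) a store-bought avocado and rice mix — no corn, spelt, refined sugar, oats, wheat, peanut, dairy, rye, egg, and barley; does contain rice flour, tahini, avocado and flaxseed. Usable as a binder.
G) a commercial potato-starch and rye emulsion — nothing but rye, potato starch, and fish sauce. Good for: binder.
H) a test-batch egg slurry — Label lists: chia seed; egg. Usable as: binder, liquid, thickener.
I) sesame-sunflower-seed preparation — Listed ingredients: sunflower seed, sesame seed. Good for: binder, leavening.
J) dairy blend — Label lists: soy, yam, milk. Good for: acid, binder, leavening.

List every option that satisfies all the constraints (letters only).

A: has peanut, so not paleo — out
B: not usable as a binder; has egg white, so not egg-free — no
C: has sesame, so not sesame-free — out
D: has rye, so not paleo; has egg yolk, so not egg-free — no
E: has egg yolk, so not egg-free — out
F: has rice flour, so not paleo; has tahini, so not sesame-free — reject
G: has rye, so not paleo — reject
H: has egg, so not egg-free — no
I: has sesame seed, so not sesame-free — no
J: has milk, so not paleo — reject

none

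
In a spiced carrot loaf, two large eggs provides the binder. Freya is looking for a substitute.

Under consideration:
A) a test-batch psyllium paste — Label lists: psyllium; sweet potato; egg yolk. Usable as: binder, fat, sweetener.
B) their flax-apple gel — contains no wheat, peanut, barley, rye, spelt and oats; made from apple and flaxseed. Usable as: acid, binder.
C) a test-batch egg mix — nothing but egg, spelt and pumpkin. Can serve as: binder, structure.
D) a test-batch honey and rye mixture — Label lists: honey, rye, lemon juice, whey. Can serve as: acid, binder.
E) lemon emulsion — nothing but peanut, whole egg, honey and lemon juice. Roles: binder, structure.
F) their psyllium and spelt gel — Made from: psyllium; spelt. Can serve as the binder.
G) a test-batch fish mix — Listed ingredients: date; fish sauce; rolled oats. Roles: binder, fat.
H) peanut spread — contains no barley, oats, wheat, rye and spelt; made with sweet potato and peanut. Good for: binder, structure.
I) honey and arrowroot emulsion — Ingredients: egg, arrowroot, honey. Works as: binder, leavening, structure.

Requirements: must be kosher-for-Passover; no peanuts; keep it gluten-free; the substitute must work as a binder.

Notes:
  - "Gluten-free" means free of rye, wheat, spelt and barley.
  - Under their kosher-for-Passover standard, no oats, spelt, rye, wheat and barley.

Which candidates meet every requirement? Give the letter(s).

A: only egg yolk, psyllium, and sweet potato; none excluded — OK
B: nothing on the exclusion list — keep
C: has spelt, so not gluten-free; has spelt, so not kosher-for-Passover — out
D: has rye, so not gluten-free; has rye, so not kosher-for-Passover — no
E: has peanut, so not peanut-free — out
F: has spelt, so not gluten-free; has spelt, so not kosher-for-Passover — out
G: has rolled oats, so not kosher-for-Passover — no
H: has peanut, so not peanut-free — no
I: only egg, honey and arrowroot; none excluded — valid

A, B, I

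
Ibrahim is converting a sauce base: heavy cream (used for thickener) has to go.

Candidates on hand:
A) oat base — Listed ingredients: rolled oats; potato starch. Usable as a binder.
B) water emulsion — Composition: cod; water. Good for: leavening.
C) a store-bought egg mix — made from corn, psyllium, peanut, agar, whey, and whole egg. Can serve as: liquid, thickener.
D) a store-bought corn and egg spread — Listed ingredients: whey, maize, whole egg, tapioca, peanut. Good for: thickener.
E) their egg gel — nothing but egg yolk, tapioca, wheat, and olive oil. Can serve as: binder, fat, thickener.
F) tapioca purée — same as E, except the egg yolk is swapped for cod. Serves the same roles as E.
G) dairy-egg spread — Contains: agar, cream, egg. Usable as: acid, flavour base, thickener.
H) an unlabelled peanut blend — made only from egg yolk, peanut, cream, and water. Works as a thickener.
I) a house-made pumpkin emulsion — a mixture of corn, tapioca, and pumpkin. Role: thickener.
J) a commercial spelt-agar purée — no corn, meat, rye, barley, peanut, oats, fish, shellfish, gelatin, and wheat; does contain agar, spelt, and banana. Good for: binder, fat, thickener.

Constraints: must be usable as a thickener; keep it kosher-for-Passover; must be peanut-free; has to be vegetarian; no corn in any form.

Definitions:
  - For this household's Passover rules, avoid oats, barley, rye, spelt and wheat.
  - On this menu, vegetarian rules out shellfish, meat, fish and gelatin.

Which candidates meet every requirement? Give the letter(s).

G

A: not usable as a thickener; has rolled oats, so not kosher-for-Passover — reject
B: not usable as a thickener; has cod, so not vegetarian — reject
C: has peanut, so not peanut-free; has corn, so not corn-free — no
D: has peanut, so not peanut-free; has maize, so not corn-free — reject
E: has wheat, so not kosher-for-Passover — no
F: has wheat, so not kosher-for-Passover; has cod, so not vegetarian — reject
G: nothing on the exclusion list — OK
H: has peanut, so not peanut-free — out
I: has corn, so not corn-free — reject
J: has spelt, so not kosher-for-Passover — reject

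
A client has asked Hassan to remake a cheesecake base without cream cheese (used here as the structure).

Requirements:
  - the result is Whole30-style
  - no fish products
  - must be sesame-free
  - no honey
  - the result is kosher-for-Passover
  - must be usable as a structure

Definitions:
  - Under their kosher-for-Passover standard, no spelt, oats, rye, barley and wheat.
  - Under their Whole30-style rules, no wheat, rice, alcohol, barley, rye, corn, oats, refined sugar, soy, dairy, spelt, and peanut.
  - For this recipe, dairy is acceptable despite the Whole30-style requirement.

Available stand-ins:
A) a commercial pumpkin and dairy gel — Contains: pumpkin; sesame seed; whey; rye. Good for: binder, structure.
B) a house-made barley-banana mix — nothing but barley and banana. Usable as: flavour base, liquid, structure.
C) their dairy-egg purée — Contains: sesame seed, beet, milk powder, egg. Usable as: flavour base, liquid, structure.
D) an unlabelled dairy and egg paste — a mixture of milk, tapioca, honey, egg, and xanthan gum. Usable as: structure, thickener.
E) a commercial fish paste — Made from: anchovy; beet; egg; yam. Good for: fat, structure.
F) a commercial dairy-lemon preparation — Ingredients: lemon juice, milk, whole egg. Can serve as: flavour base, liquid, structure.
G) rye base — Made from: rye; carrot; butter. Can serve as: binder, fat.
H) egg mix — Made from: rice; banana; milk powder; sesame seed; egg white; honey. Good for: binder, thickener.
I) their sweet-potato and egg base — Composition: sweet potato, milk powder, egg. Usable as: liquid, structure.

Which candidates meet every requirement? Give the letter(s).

F, I

A: has rye, so not kosher-for-Passover; has rye, so not Whole30-style (and 1 more) — out
B: has barley, so not kosher-for-Passover; has barley, so not Whole30-style — out
C: has sesame seed, so not sesame-free — out
D: has honey, so not honey-free — reject
E: has anchovy, so not fish-free — out
F: dairy is permitted under the Whole30-style carve-out; nothing else excluded — valid
G: not usable as a structure; has rye, so not kosher-for-Passover (and 1 more) — reject
H: not usable as a structure; has rice, so not Whole30-style (and 2 more) — reject
I: dairy is permitted under the Whole30-style carve-out; nothing else excluded — OK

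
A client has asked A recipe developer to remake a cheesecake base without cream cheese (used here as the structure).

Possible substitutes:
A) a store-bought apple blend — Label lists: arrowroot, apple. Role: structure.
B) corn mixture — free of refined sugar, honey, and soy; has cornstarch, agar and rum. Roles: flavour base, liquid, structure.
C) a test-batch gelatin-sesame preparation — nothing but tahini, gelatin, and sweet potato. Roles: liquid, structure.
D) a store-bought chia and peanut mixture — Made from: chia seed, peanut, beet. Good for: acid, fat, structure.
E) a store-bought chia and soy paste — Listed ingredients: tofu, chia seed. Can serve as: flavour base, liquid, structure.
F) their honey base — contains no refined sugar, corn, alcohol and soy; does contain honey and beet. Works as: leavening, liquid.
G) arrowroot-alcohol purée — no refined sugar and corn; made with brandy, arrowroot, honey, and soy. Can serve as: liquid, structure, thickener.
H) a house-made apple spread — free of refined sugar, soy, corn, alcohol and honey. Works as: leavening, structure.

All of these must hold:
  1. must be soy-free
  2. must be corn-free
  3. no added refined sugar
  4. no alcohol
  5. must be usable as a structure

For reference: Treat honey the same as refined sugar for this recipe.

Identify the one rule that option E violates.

usable as a structure: satisfied
corn-free: satisfied
soy-free: has tofu — fails
no-added-sugar: satisfied
alcohol-free: satisfied

soy-free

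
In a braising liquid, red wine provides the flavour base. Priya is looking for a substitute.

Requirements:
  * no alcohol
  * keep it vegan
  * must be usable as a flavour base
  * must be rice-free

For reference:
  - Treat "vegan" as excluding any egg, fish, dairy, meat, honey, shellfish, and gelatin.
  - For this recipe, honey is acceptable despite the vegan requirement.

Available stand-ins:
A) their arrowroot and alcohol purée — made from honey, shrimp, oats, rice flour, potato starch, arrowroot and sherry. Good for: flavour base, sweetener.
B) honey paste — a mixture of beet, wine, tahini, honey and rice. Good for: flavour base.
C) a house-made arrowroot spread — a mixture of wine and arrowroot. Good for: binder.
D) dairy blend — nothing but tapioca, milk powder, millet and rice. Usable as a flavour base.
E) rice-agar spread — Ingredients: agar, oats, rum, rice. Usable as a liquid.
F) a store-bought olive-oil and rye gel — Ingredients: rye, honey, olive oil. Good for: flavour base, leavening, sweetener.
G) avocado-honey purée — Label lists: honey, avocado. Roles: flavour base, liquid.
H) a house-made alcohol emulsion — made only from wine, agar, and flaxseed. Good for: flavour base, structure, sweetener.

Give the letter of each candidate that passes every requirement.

F, G

A: has shrimp, so not vegan; has rice flour, so not rice-free (and 1 more) — out
B: has rice, so not rice-free; has wine, so not alcohol-free — out
C: not usable as a flavour base; has wine, so not alcohol-free — no
D: has milk powder, so not vegan; has rice, so not rice-free — no
E: not usable as a flavour base; has rice, so not rice-free (and 1 more) — out
F: honey is permitted under the vegan carve-out; nothing else excluded — keep
G: honey is permitted under the vegan carve-out; nothing else excluded — keep
H: has wine, so not alcohol-free — reject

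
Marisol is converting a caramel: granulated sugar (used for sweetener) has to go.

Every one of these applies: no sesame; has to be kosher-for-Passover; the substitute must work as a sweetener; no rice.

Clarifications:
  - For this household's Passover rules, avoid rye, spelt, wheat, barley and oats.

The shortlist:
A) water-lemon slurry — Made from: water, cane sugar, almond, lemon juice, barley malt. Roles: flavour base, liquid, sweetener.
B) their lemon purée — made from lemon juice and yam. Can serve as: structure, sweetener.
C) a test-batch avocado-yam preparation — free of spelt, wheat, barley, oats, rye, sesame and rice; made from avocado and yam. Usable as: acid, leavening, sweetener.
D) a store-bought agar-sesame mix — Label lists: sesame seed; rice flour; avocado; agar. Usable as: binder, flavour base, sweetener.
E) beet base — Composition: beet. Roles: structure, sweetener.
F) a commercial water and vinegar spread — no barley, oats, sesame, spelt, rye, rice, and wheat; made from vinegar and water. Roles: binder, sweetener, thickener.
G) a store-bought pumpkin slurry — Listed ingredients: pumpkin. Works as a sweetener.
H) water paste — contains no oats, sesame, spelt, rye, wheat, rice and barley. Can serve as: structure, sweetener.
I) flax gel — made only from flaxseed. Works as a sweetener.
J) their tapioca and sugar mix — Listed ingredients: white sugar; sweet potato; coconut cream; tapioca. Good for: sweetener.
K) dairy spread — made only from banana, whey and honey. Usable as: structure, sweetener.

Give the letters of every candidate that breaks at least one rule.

A, D

A: has barley malt, so not kosher-for-Passover — no
B: only yam and lemon juice; none excluded — OK
C: no sesame, kosher-for-Passover — OK
D: has rice flour, so not rice-free; has sesame seed, so not sesame-free — no
E: works as a sweetener, no sesame, kosher-for-Passover — OK
F: every rule checks out — OK
G: works as a sweetener, no rice, no sesame — valid
H: no rice, kosher-for-Passover — keep
I: nothing on the exclusion list — valid
J: every rule checks out — keep
K: only whey, honey and banana; none excluded — OK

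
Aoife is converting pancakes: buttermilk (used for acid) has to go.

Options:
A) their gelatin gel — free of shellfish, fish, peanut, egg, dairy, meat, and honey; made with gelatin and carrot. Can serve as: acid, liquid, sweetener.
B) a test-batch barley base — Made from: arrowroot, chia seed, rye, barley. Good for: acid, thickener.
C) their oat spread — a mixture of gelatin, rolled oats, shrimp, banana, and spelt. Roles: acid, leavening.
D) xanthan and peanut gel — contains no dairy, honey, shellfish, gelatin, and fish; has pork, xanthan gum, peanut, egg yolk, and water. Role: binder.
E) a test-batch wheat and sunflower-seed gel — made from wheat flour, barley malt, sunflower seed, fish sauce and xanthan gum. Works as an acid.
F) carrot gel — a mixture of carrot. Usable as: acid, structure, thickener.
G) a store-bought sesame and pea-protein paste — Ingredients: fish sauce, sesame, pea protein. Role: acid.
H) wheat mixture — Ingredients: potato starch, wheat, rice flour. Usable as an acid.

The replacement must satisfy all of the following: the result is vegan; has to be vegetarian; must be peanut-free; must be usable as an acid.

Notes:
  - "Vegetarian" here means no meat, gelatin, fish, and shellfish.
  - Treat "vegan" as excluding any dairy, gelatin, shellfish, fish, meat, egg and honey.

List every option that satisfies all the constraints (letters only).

A: has gelatin, so not vegetarian; has gelatin, so not vegan — reject
B: works as an acid, vegan, no peanut — OK
C: has gelatin, so not vegetarian; has gelatin, so not vegan — out
D: not usable as an acid; has pork, so not vegetarian (and 2 more) — out
E: has fish sauce, so not vegetarian; has fish sauce, so not vegan — reject
F: only carrot; none excluded — keep
G: has fish sauce, so not vegetarian; has fish sauce, so not vegan — out
H: works as an acid, vegetarian, no peanut — OK

B, F, H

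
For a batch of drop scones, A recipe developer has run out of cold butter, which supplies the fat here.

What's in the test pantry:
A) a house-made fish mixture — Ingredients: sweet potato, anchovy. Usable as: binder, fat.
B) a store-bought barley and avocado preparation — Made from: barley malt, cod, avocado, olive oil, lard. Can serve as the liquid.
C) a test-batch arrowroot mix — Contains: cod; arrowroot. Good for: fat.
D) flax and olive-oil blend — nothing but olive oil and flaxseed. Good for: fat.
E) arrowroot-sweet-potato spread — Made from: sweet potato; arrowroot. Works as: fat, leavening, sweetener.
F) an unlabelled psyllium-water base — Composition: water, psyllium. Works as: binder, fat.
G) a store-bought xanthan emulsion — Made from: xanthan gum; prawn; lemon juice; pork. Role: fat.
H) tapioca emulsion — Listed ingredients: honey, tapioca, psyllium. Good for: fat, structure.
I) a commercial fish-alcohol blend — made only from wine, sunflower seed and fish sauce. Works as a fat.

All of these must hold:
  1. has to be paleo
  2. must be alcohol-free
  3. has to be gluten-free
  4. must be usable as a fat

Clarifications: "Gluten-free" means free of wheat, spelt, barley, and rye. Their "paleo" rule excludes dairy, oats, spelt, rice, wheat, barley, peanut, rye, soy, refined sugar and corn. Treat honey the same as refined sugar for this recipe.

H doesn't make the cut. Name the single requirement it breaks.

paleo

usable as a fat: satisfied
gluten-free: satisfied
paleo: has honey — fails
alcohol-free: satisfied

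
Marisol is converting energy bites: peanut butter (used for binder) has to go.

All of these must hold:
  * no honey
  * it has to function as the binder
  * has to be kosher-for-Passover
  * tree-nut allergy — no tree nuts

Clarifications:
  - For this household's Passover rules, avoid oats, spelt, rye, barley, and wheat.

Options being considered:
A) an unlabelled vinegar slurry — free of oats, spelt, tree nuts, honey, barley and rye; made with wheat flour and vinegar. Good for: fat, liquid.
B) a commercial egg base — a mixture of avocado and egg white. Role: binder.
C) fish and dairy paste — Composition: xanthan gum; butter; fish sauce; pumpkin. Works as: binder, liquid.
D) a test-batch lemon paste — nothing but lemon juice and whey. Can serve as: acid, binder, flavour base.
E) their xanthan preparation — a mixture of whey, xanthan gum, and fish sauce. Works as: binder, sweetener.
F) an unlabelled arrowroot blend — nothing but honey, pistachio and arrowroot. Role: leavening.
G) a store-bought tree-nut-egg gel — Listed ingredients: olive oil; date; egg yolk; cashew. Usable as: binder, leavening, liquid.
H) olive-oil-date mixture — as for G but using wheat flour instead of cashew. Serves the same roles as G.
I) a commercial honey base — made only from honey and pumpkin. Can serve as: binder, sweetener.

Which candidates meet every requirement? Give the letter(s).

B, C, D, E

A: not usable as a binder; has wheat flour, so not kosher-for-Passover — reject
B: works as a binder, kosher-for-Passover, no tree nuts — OK
C: no tree nuts, no honey — valid
D: nothing on the exclusion list — keep
E: every rule checks out — OK
F: not usable as a binder; has honey, so not honey-free (and 1 more) — no
G: has cashew, so not tree-nut-free — reject
H: has wheat flour, so not kosher-for-Passover — no
I: has honey, so not honey-free — reject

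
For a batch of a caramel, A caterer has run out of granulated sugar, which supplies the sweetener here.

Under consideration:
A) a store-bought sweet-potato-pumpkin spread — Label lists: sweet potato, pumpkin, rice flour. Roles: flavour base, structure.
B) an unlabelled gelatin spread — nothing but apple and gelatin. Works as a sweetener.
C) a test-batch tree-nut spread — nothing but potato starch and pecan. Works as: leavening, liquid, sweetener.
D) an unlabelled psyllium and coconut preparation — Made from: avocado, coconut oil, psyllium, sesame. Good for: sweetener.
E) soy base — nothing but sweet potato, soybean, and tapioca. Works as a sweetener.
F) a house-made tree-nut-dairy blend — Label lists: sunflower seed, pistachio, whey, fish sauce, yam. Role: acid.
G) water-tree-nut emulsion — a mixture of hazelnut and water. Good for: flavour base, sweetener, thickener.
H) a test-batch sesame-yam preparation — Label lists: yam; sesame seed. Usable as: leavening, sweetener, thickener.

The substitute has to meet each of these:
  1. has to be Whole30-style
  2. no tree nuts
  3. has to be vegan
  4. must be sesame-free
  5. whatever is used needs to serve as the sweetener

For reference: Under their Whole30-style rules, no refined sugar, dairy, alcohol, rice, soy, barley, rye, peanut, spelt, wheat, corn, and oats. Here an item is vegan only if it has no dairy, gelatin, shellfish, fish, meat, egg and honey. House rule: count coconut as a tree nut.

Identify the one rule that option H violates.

sesame-free

usable as a sweetener: satisfied
Whole30-style: satisfied
vegan: satisfied
tree-nut-free: satisfied
sesame-free: has sesame seed — fails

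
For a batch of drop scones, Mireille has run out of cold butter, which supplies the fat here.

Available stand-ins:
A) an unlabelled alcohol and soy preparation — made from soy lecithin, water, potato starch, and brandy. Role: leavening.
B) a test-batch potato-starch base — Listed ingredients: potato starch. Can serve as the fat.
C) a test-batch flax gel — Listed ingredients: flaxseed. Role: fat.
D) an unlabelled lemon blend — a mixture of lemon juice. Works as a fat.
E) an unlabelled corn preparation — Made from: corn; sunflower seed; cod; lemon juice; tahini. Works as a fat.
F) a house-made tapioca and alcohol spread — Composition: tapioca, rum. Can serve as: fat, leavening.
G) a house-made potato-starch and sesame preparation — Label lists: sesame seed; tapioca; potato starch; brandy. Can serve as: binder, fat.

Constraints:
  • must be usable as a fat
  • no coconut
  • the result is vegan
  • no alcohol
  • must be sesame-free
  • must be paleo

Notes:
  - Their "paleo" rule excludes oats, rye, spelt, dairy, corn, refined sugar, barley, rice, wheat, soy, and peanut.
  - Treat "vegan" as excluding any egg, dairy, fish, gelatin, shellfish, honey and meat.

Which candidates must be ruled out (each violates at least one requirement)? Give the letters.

A: not usable as a fat; has soy lecithin, so not paleo (and 1 more) — no
B: all constraints satisfied — keep
C: only flaxseed; none excluded — OK
D: only lemon juice; none excluded — valid
E: has corn, so not paleo; has cod, so not vegan (and 1 more) — no
F: has rum, so not alcohol-free — out
G: has brandy, so not alcohol-free; has sesame seed, so not sesame-free — out

A, E, F, G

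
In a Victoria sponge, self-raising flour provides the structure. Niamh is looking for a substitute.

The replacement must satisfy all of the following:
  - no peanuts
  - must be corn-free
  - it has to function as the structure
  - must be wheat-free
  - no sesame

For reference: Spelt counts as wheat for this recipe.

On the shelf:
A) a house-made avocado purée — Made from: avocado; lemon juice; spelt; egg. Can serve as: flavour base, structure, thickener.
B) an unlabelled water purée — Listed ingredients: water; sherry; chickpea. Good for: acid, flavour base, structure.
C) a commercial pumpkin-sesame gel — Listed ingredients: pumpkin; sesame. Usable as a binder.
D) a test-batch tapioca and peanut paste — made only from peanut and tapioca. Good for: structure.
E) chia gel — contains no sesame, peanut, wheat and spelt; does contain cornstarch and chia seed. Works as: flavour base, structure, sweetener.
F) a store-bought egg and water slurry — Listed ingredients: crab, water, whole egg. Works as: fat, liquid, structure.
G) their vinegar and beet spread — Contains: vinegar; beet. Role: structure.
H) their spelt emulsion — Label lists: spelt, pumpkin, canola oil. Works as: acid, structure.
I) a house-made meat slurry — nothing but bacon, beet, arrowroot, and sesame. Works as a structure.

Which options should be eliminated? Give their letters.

A: has spelt, so not wheat-free — out
B: all constraints satisfied — OK
C: not usable as a structure; has sesame, so not sesame-free — no
D: has peanut, so not peanut-free — reject
E: has cornstarch, so not corn-free — out
F: only whole egg, crab, and water; none excluded — OK
G: all constraints satisfied — OK
H: has spelt, so not wheat-free — out
I: has sesame, so not sesame-free — no

A, C, D, E, H, I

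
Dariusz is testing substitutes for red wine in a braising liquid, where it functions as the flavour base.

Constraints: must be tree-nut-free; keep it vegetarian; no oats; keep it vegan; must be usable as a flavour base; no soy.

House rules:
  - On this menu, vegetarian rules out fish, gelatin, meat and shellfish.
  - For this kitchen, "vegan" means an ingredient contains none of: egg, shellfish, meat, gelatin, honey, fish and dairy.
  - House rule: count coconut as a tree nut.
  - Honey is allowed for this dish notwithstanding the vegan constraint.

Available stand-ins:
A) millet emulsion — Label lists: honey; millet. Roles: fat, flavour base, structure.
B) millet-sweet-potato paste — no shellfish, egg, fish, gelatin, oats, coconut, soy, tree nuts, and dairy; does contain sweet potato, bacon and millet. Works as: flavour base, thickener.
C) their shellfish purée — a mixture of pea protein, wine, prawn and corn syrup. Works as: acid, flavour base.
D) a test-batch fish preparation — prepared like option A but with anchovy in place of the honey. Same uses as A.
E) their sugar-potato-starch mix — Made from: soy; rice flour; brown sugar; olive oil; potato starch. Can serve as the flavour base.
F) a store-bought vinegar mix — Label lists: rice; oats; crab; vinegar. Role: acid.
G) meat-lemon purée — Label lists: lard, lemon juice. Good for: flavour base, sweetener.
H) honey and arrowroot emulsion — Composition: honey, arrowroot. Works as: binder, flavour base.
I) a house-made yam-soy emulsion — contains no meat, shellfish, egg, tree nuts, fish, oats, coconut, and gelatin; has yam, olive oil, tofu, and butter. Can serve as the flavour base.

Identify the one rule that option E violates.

usable as a flavour base: satisfied
vegetarian: satisfied
vegan: satisfied
tree-nut-free: satisfied
soy-free: has soy — fails
oat-free: satisfied

soy-free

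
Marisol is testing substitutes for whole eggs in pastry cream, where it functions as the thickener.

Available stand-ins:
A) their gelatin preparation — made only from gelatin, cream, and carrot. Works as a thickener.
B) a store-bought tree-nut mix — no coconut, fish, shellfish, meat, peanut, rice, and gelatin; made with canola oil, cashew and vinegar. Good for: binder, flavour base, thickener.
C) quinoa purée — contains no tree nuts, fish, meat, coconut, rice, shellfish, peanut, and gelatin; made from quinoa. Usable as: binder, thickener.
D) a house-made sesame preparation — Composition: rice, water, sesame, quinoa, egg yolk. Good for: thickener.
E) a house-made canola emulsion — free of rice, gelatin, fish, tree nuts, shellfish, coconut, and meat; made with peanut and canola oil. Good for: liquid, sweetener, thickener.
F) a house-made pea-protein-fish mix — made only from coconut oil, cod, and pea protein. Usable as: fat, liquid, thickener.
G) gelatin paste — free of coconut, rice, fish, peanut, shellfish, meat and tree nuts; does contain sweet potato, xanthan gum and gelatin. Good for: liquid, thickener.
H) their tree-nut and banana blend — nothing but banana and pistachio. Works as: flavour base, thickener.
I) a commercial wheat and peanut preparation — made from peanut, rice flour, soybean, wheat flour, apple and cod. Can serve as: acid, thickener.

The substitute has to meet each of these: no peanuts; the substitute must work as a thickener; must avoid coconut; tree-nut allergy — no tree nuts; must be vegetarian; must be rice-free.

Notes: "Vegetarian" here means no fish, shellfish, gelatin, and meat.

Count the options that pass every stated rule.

1

A: has gelatin, so not vegetarian — out
B: has cashew, so not tree-nut-free — out
C: nothing on the exclusion list — OK
D: has rice, so not rice-free — no
E: has peanut, so not peanut-free — no
F: has cod, so not vegetarian; has coconut oil, so not coconut-free — out
G: has gelatin, so not vegetarian — reject
H: has pistachio, so not tree-nut-free — no
I: has cod, so not vegetarian; has rice flour, so not rice-free (and 1 more) — out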